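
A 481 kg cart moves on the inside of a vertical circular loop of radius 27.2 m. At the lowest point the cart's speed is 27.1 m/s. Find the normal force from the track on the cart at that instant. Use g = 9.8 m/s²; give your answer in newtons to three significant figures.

17700 N

At the lowest point, N points up (toward the centre) and the weight mg points down (away from the centre), so the net inward force is N − mg = mv²/r.
N = m(v²/r + g) = 481 × ((27.1)²/27.2 + 9.8) = 481 × (27.00 + 9.8) = 481 × 36.80 = 17700 N.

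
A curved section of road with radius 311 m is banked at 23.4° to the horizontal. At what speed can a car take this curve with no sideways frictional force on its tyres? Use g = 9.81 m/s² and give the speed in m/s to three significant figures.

On a frictionless banked curve, N sinθ = mv²/r and N cosθ = mg, so tanθ = v²/(rg).
v = √(r g tanθ) = √(311 × 9.81 × tan 23.4°) = √(311 × 9.81 × 0.4327) = √1320 = 36.34 m/s.

36.3 m/s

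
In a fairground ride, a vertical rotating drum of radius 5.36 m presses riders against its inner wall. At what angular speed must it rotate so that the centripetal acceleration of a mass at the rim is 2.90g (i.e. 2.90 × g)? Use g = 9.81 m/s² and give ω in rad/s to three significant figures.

Centripetal acceleration a_c = ω²r. Setting ω²r = 2.90g:
ω = √(2.90g / r) = √(2.90 × 9.81 / 5.36) = √5.308 = 2.304 rad/s.

2.30 rad/s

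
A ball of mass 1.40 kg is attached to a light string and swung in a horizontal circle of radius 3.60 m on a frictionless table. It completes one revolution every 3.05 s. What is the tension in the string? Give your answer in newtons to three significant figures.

21.4 N

v = 2πr/T = 2π × 3.60/3.05 = 7.416 m/s.
The tension is the only horizontal force, so it supplies the full centripetal force: T = m v²/r = 1.40 × (7.416)²/3.60 = 1.40 × 55.00/3.60 = 21.39 N.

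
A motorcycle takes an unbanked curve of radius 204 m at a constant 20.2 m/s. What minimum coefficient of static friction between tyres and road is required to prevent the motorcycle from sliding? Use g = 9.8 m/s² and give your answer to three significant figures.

Friction provides the centripetal force: μ_s m g = m v²/r, so μ_s = v²/(g r) = (20.20)²/(9.8 × 204) = 408.0/1999 = 0.2041.

0.204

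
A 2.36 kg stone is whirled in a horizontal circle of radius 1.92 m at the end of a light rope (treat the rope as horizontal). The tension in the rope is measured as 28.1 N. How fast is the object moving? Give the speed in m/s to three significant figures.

T = m v²/r ⇒ v = √(T r / m) = √(28.1 × 1.92 / 2.36) = √22.86 = 4.781 m/s.

4.78 m/s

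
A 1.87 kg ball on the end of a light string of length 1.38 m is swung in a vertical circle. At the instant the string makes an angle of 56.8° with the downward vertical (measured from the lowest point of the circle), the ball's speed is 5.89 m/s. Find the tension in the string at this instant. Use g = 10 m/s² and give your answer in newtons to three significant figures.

57.2 N

Take the radial direction toward the centre of the circle as positive. The component of the weight along the string toward the centre is −mg cos φ (φ measured from the bottom), so Newton's second law along the string gives T − mg cos φ = m v²/r.
cos 56.8° = 0.5476, so T = m(v²/r + g cos φ) = 1.87 × ((5.89)²/1.38 + 10.0 × 0.5476) = 1.87 × (25.14 + (5.476)) = 1.87 × 30.61 = 57.25 N.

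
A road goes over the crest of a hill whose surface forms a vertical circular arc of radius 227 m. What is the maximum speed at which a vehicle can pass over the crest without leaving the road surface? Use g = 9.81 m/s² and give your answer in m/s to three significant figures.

47.2 m/s

At the crest the centre of the circle is below the vehicle, so the net downward (centripetal) force is mg − N = mv²/r.
The vehicle leaves the road when N → 0, giving v_max = √(g r) = √(9.81 × 227) = 47.19 m/s.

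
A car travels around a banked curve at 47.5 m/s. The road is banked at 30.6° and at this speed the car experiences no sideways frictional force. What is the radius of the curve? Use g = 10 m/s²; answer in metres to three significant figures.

Frictionless banking: tanθ = v²/(rg), so r = v²/(g tanθ).
r = (47.5)²/(10.0 × tan 30.6°) = 2256/(10.0 × 0.5914) = 2256/5.914 = 381.5 m.

382 m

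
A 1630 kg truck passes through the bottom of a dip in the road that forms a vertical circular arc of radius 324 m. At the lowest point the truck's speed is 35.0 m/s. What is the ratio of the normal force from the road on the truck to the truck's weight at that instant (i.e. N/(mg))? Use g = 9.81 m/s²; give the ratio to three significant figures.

At the bottom, N − mg = mv²/r, so N = m(v²/r + g) and N/(mg) = v²/(rg) + 1 = (35.0)²/(324 × 9.81) + 1 = 0.3854 + 1 = 1.385.

1.39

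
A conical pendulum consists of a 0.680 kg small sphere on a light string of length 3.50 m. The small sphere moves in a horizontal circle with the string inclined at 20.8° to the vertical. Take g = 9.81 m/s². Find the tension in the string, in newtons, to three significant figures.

7.14 N

Vertically the bob has no acceleration, so T cosθ = mg.
T = mg/cosθ = 0.680 × 9.81 / cos 20.8° = 6.671/0.9348 = 7.136 N.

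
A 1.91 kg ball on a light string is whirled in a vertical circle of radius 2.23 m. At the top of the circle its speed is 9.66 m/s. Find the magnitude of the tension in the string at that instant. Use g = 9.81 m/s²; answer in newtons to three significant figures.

At the top, both T and the weight mg point inward (toward the centre), so T + mg = mv²/r.
T = m(v²/r − g) = 1.91 × ((9.66)²/2.23 − 9.81) = 1.91 × (41.85 − 9.81) = 1.91 × 32.04 = 61.19 N.

61.2 N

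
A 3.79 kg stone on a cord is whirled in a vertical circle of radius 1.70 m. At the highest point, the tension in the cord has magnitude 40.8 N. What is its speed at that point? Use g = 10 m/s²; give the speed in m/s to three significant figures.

5.94 m/s

At the top, T + mg = mv²/r, so v = √(r(T/m + g)) = √(1.70 × (40.8/3.79 + 10.0)) = √(1.70 × 20.77) = √35.30 = 5.941 m/s.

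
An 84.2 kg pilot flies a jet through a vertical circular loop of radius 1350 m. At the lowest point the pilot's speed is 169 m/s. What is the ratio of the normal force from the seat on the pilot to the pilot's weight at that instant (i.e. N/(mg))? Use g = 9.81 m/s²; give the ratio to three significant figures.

3.16

At the bottom, N − mg = mv²/r, so N = m(v²/r + g) and N/(mg) = v²/(rg) + 1 = (169)²/(1350 × 9.81) + 1 = 2.157 + 1 = 3.157.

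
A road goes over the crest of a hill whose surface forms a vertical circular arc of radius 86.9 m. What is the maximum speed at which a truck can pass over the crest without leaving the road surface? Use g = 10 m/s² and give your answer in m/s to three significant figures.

At the crest the centre of the circle is below the truck, so the net downward (centripetal) force is mg − N = mv²/r.
The truck leaves the road when N → 0, giving v_max = √(g r) = √(10.0 × 86.9) = 29.48 m/s.

29.5 m/s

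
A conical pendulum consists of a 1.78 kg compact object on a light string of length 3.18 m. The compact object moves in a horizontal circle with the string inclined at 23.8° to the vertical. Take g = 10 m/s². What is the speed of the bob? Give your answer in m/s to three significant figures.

2.38 m/s

The radius of the circle is r = L sinθ = 3.18 × sin 23.8° = 1.283 m.
Horizontally T sinθ = mv²/r and vertically T cosθ = mg, so tanθ = v²/(rg).
v = √(r g tanθ) = √(1.283 × 10.0 × 0.4411) = √5.660 = 2.379 m/s.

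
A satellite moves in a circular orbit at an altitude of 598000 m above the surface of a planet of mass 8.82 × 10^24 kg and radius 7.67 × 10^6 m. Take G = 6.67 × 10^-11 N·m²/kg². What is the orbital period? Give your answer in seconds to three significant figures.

r = R + h = 7.67 × 10^6 + 598000 = 8.268 × 10^6 m. Gravity provides the centripetal force: G M m / r² = m v² / r ⇒ v = √(GM/r) = 8435 m/s.
T = 2πr/v = 2π × 8.268 × 10^6 / 8435 = 6159 s.

6160 s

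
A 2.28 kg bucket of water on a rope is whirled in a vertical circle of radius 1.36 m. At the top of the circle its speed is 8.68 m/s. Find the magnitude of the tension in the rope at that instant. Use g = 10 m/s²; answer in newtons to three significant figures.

At the top, both T and the weight mg point inward (toward the centre), so T + mg = mv²/r.
T = m(v²/r − g) = 2.28 × ((8.68)²/1.36 − 10.0) = 2.28 × (55.40 − 10.0) = 2.28 × 45.40 = 103.5 N.

104 N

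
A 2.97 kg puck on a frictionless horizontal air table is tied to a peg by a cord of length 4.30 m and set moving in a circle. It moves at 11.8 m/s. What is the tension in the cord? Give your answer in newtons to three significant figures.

The tension is the only horizontal force, so it supplies the full centripetal force: T = m v²/r = 2.97 × (11.80)²/4.30 = 2.97 × 139.2/4.30 = 96.17 N.

96.2 N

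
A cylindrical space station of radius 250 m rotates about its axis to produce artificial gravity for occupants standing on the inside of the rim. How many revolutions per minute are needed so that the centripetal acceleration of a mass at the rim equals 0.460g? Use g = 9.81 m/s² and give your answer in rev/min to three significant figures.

Require ω²r = 0.460g, so ω = √(0.460 × 9.81/250) = 0.1344 rad/s.
In rev/min: ω × 60/(2π) = 0.1344 × 60/(2π) = 1.283 rev/min.

1.28 rev/min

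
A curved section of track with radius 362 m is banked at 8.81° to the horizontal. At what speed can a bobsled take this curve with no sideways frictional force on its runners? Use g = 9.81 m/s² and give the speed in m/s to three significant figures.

On a frictionless banked curve, N sinθ = mv²/r and N cosθ = mg, so tanθ = v²/(rg).
v = √(r g tanθ) = √(362 × 9.81 × tan 8.81°) = √(362 × 9.81 × 0.1550) = √550.4 = 23.46 m/s.

23.5 m/s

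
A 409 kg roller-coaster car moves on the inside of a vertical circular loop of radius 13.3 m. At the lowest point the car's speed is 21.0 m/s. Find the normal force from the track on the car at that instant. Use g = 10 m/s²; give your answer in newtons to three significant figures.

17700 N

At the lowest point, N points up (toward the centre) and the weight mg points down (away from the centre), so the net inward force is N − mg = mv²/r.
N = m(v²/r + g) = 409 × ((21.0)²/13.3 + 10.0) = 409 × (33.16 + 10.0) = 409 × 43.16 = 17650 N.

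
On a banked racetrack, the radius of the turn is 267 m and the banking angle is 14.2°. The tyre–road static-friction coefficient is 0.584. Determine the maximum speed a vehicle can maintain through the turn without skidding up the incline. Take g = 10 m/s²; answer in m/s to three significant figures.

51.2 m/s

At the maximum speed, friction acts down the slope at its limiting value f = μN. Radially (horizontal, toward centre): N sinθ + μN cosθ = mv²/r. Vertically: N cosθ − μN sinθ = mg.
Dividing: v² = r g (sinθ + μcosθ)/(cosθ − μsinθ).
sinθ + μcosθ = 0.2453 + 0.584×0.9694 = 0.8115; cosθ − μsinθ = 0.9694 − 0.584×0.2453 = 0.8262.
v² = 267 × 10.0 × 0.8115/0.8262 = 2622 m²/s², so v = 51.21 m/s.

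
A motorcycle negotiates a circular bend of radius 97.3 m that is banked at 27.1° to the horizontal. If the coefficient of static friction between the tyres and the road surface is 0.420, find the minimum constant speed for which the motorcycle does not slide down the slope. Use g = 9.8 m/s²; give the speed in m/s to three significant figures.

At the minimum speed, friction acts up the slope at its limiting value f = μN. Radially (horizontal, toward centre): N sinθ − μN cosθ = mv²/r. Vertically: N cosθ + μN sinθ = mg.
Dividing: v² = r g (sinθ − μcosθ)/(cosθ + μsinθ).
sinθ − μcosθ = 0.4555 − 0.420×0.8902 = 0.08166; cosθ + μsinθ = 0.8902 + 0.420×0.4555 = 1.082.
v² = 97.3 × 9.8 × 0.08166/1.082 = 71.99 m²/s², so v = 8.485 m/s.

8.48 m/s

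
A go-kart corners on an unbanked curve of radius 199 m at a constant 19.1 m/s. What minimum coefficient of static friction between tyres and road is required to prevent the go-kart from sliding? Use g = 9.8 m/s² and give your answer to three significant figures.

Friction provides the centripetal force: μ_s m g = m v²/r, so μ_s = v²/(g r) = (19.10)²/(9.8 × 199) = 364.8/1950 = 0.1871.

0.187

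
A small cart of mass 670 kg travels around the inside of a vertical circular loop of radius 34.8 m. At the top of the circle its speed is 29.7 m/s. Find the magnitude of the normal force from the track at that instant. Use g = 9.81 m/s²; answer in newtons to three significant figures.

10400 N

At the top, both N and the weight mg point inward (toward the centre), so N + mg = mv²/r.
N = m(v²/r − g) = 670 × ((29.7)²/34.8 − 9.81) = 670 × (25.35 − 9.81) = 670 × 15.54 = 10410 N.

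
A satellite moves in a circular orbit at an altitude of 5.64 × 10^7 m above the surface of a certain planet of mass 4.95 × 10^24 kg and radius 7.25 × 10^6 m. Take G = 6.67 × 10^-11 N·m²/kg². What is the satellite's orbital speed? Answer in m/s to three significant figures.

2280 m/s

Orbital radius r = R + h = 7.25 × 10^6 + 5.64 × 10^7 = 6.365 × 10^7 m.
Gravity supplies the centripetal force: G M m / r² = m v² / r, so v = √(GM/r).
v = √(6.67 × 10^-11 × 4.95 × 10^24 / 6.365 × 10^7) = √(5.187 × 10^6) = 2278 m/s.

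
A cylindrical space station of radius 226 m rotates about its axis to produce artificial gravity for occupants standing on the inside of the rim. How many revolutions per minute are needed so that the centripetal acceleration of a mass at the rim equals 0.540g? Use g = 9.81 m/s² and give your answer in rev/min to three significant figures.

Require ω²r = 0.540g, so ω = √(0.540 × 9.81/226) = 0.1531 rad/s.
In rev/min: ω × 60/(2π) = 0.1531 × 60/(2π) = 1.462 rev/min.

1.46 rev/min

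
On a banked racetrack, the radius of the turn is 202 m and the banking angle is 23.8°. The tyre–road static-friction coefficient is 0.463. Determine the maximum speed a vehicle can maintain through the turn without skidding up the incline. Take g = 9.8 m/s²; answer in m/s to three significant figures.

47.4 m/s

At the maximum speed, friction acts down the slope at its limiting value f = μN. Radially (horizontal, toward centre): N sinθ + μN cosθ = mv²/r. Vertically: N cosθ − μN sinθ = mg.
Dividing: v² = r g (sinθ + μcosθ)/(cosθ − μsinθ).
sinθ + μcosθ = 0.4035 + 0.463×0.9150 = 0.8272; cosθ − μsinθ = 0.9150 − 0.463×0.4035 = 0.7281.
v² = 202 × 9.8 × 0.8272/0.7281 = 2249 m²/s², so v = 47.42 m/s.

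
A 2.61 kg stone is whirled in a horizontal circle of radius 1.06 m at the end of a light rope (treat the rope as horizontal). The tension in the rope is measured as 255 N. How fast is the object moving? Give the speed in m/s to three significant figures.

T = m v²/r ⇒ v = √(T r / m) = √(255 × 1.06 / 2.61) = √103.6 = 10.18 m/s.

10.2 m/s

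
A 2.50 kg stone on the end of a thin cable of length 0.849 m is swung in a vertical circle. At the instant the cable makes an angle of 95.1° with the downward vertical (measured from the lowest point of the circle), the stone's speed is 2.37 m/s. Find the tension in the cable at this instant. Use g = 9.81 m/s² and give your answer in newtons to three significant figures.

Take the radial direction toward the centre of the circle as positive. The component of the weight along the string toward the centre is −mg cos φ (φ measured from the bottom), so Newton's second law along the string gives T − mg cos φ = m v²/r.
cos 95.1° = -0.08889, so T = m(v²/r + g cos φ) = 2.50 × ((2.37)²/0.849 + 9.81 × -0.08889) = 2.50 × (6.616 + (-0.8721)) = 2.50 × 5.744 = 14.36 N.

14.4 N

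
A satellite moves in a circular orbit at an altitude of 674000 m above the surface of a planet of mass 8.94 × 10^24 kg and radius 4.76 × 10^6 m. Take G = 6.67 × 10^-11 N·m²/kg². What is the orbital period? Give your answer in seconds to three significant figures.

r = R + h = 4.76 × 10^6 + 674000 = 5.434 × 10^6 m. Gravity provides the centripetal force: G M m / r² = m v² / r ⇒ v = √(GM/r) = 10480 m/s.
T = 2πr/v = 2π × 5.434 × 10^6 / 10480 = 3259 s.

3260 s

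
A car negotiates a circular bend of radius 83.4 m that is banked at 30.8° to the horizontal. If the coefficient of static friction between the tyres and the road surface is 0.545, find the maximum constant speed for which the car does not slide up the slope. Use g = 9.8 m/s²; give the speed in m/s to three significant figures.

At the maximum speed, friction acts down the slope at its limiting value f = μN. Radially (horizontal, toward centre): N sinθ + μN cosθ = mv²/r. Vertically: N cosθ − μN sinθ = mg.
Dividing: v² = r g (sinθ + μcosθ)/(cosθ − μsinθ).
sinθ + μcosθ = 0.5120 + 0.545×0.8590 = 0.9802; cosθ − μsinθ = 0.8590 − 0.545×0.5120 = 0.5799.
v² = 83.4 × 9.8 × 0.9802/0.5799 = 1381 m²/s², so v = 37.17 m/s.

37.2 m/s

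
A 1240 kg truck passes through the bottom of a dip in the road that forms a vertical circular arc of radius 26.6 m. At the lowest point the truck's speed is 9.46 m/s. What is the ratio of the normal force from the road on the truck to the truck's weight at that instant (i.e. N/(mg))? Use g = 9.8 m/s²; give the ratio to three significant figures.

1.34

At the bottom, N − mg = mv²/r, so N = m(v²/r + g) and N/(mg) = v²/(rg) + 1 = (9.46)²/(26.6 × 9.8) + 1 = 0.3433 + 1 = 1.343.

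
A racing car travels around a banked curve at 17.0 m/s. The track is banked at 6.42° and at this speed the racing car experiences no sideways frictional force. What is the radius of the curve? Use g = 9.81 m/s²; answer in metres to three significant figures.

Frictionless banking: tanθ = v²/(rg), so r = v²/(g tanθ).
r = (17.0)²/(9.81 × tan 6.42°) = 289.0/(9.81 × 0.1125) = 289.0/1.104 = 261.8 m.

262 m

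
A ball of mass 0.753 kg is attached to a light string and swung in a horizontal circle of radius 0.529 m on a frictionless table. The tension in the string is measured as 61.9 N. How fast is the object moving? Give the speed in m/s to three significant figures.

6.59 m/s

T = m v²/r ⇒ v = √(T r / m) = √(61.9 × 0.529 / 0.753) = √43.49 = 6.594 m/s.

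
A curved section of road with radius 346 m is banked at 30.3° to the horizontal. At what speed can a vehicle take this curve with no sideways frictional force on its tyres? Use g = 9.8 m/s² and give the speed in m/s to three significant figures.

On a frictionless banked curve, N sinθ = mv²/r and N cosθ = mg, so tanθ = v²/(rg).
v = √(r g tanθ) = √(346 × 9.8 × tan 30.3°) = √(346 × 9.8 × 0.5844) = √1981 = 44.51 m/s.

44.5 m/s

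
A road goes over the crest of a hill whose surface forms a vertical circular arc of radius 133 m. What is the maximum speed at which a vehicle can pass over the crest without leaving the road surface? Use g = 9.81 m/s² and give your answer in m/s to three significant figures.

At the crest the centre of the circle is below the vehicle, so the net downward (centripetal) force is mg − N = mv²/r.
The vehicle leaves the road when N → 0, giving v_max = √(g r) = √(9.81 × 133) = 36.12 m/s.

36.1 m/s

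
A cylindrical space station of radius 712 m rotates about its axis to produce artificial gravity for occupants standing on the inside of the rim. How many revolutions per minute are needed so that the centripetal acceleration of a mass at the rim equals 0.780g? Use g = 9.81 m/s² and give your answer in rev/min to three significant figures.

Require ω²r = 0.780g, so ω = √(0.780 × 9.81/712) = 0.1037 rad/s.
In rev/min: ω × 60/(2π) = 0.1037 × 60/(2π) = 0.9899 rev/min.

0.990 rev/min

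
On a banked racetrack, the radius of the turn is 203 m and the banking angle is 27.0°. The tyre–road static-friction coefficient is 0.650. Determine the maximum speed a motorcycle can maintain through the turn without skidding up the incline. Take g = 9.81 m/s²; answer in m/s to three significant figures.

At the maximum speed, friction acts down the slope at its limiting value f = μN. Radially (horizontal, toward centre): N sinθ + μN cosθ = mv²/r. Vertically: N cosθ − μN sinθ = mg.
Dividing: v² = r g (sinθ + μcosθ)/(cosθ − μsinθ).
sinθ + μcosθ = 0.4540 + 0.650×0.8910 = 1.033; cosθ − μsinθ = 0.8910 − 0.650×0.4540 = 0.5959.
v² = 203 × 9.81 × 1.033/0.5959 = 3453 m²/s², so v = 58.76 m/s.

58.8 m/s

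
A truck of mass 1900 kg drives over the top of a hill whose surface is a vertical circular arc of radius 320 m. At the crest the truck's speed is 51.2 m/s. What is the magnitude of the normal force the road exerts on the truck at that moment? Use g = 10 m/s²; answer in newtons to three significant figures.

3440 N

At the crest the centripetal acceleration points downward (toward the centre of the arc), so mg − N = mv²/r.
N = m(g − v²/r) = 1900 × (10.0 − (51.2)²/320) = 1900 × (10.0 − 8.192) = 1900 × 1.808 = 3435 N.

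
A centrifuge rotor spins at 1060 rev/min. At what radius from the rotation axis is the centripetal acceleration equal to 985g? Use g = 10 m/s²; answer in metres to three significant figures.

0.799 m

ω = 1060 rev/min × 2π/60 = 111.0 rad/s.
a_c = ω²r = 985g ⇒ r = 985 × 10.0 / (111.0)² = 9850/12320 = 0.7994 m.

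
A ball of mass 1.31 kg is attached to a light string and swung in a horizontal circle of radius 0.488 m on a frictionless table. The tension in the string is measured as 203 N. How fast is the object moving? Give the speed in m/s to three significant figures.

T = m v²/r ⇒ v = √(T r / m) = √(203 × 0.488 / 1.31) = √75.62 = 8.696 m/s.

8.70 m/s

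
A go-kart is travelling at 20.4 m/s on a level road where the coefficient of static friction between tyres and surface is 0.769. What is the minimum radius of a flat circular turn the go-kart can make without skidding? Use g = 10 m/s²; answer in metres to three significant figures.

54.1 m

At the limit, μ_s m g = m v²/r, so r_min = v²/(μ_s g) = (20.4)²/(0.769 × 10.0) = 416.2/7.690 = 54.12 m.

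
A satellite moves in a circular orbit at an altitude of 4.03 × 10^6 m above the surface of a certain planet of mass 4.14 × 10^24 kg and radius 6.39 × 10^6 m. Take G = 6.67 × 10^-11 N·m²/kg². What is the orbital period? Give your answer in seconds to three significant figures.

r = R + h = 6.39 × 10^6 + 4.03 × 10^6 = 1.042 × 10^7 m. Gravity provides the centripetal force: G M m / r² = m v² / r ⇒ v = √(GM/r) = 5148 m/s.
T = 2πr/v = 2π × 1.042 × 10^7 / 5148 = 12720 s.

12700 s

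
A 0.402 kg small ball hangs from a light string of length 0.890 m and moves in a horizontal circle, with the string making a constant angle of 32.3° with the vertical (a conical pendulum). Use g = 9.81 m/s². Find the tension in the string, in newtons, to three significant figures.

4.67 N

Vertically the bob has no acceleration, so T cosθ = mg.
T = mg/cosθ = 0.402 × 9.81 / cos 32.3° = 3.944/0.8453 = 4.666 N.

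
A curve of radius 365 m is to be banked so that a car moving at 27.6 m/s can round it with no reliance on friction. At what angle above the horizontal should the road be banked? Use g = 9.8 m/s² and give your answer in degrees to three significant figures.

For a frictionless banked turn: horizontally N sinθ = mv²/r and vertically N cosθ = mg.
Dividing: tanθ = v²/(r g) = (27.6)²/(365 × 9.8) = 761.8/3577 = 0.2130.
θ = arctan(0.2130) = 12.02°.

12.0°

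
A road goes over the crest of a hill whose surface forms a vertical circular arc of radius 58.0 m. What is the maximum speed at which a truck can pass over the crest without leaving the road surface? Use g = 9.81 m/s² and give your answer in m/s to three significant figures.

23.9 m/s

At the crest the centre of the circle is below the truck, so the net downward (centripetal) force is mg − N = mv²/r.
The truck leaves the road when N → 0, giving v_max = √(g r) = √(9.81 × 58.0) = 23.85 m/s.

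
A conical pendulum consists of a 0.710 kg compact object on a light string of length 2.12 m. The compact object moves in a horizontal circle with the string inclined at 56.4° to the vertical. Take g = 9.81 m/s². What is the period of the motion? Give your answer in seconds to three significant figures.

r = L sinθ = 1.766 m. From T sinθ = mω²r and T cosθ = mg: tanθ = ω²r/g, so ω² = g tanθ / r = g/(L cosθ).
ω = √(g/(L cosθ)) = √(9.81/(2.12 × 0.5534)) = √8.362 = 2.892 rad/s.
Period = 2π/ω = 2.173 s.

2.17 s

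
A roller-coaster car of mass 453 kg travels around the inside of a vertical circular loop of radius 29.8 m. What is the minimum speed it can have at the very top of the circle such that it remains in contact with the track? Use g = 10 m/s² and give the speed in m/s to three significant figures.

At the top, both weight mg and N point toward the centre: N + mg = mv²/r.
At minimum speed N → 0, so mg = mv_min²/r ⇒ v_min = √(g r) = √(10.0 × 29.8) = 17.26 m/s.

17.3 m/s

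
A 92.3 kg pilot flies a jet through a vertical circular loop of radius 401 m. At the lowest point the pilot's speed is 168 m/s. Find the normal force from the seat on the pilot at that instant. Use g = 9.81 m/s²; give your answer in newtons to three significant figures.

At the lowest point, N points up (toward the centre) and the weight mg points down (away from the centre), so the net inward force is N − mg = mv²/r.
N = m(v²/r + g) = 92.3 × ((168)²/401 + 9.81) = 92.3 × (70.38 + 9.81) = 92.3 × 80.19 = 7402 N.

7400 N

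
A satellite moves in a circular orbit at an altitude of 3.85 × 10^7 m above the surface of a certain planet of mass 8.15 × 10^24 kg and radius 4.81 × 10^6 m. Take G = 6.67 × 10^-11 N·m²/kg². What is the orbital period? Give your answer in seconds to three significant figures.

r = R + h = 4.81 × 10^6 + 3.85 × 10^7 = 4.331 × 10^7 m. Gravity provides the centripetal force: G M m / r² = m v² / r ⇒ v = √(GM/r) = 3543 m/s.
T = 2πr/v = 2π × 4.331 × 10^7 / 3543 = 76810 s.

76800 s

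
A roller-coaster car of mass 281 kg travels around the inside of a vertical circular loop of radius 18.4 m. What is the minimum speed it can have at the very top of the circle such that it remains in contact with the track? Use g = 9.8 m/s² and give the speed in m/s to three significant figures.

At the top, both weight mg and N point toward the centre: N + mg = mv²/r.
At minimum speed N → 0, so mg = mv_min²/r ⇒ v_min = √(g r) = √(9.8 × 18.4) = 13.43 m/s.

13.4 m/s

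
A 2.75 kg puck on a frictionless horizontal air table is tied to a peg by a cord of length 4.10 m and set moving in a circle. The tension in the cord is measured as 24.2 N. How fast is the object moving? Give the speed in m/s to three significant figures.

6.01 m/s

T = m v²/r ⇒ v = √(T r / m) = √(24.2 × 4.10 / 2.75) = √36.08 = 6.007 m/s.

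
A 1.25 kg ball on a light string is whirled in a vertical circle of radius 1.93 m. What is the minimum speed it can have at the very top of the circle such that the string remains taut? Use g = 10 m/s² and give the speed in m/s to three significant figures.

4.39 m/s

At the top, both weight mg and T point toward the centre: T + mg = mv²/r.
At minimum speed T → 0, so mg = mv_min²/r ⇒ v_min = √(g r) = √(10.0 × 1.93) = 4.393 m/s.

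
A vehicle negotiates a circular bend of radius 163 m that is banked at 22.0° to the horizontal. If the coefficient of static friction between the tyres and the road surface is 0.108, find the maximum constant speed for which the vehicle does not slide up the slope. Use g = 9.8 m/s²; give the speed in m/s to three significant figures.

At the maximum speed, friction acts down the slope at its limiting value f = μN. Radially (horizontal, toward centre): N sinθ + μN cosθ = mv²/r. Vertically: N cosθ − μN sinθ = mg.
Dividing: v² = r g (sinθ + μcosθ)/(cosθ − μsinθ).
sinθ + μcosθ = 0.3746 + 0.108×0.9272 = 0.4747; cosθ − μsinθ = 0.9272 − 0.108×0.3746 = 0.8867.
v² = 163 × 9.8 × 0.4747/0.8867 = 855.2 m²/s², so v = 29.24 m/s.

29.2 m/s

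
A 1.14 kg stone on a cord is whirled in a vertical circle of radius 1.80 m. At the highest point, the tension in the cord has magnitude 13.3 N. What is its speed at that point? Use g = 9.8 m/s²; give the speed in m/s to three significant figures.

6.22 m/s

At the top, T + mg = mv²/r, so v = √(r(T/m + g)) = √(1.80 × (13.3/1.14 + 9.8)) = √(1.80 × 21.47) = √38.64 = 6.216 m/s.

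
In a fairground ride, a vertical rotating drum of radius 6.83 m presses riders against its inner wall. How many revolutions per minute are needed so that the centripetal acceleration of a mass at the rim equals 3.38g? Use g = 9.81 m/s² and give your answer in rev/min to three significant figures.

21.0 rev/min

Require ω²r = 3.38g, so ω = √(3.38 × 9.81/6.83) = 2.203 rad/s.
In rev/min: ω × 60/(2π) = 2.203 × 60/(2π) = 21.04 rev/min.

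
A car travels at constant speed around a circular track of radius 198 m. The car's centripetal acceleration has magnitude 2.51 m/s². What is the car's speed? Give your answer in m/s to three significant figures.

a_c = v²/r ⇒ v = √(a_c · r) = √(2.51 × 198) = √497.0 = 22.29 m/s.

22.3 m/s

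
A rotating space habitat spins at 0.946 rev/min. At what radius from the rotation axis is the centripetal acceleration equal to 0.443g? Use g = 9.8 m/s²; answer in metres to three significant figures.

442 m

ω = 0.946 rev/min × 2π/60 = 0.09906 rad/s.
a_c = ω²r = 0.443g ⇒ r = 0.443 × 9.8 / (0.09906)² = 4.341/0.009814 = 442.4 m.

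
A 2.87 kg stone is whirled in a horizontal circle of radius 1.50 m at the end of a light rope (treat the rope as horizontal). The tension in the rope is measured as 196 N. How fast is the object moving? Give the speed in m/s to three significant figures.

T = m v²/r ⇒ v = √(T r / m) = √(196 × 1.50 / 2.87) = √102.4 = 10.12 m/s.

10.1 m/s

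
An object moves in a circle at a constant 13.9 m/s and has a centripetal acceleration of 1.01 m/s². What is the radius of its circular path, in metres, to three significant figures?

191 m

a_c = v²/r ⇒ r = v²/a_c = (13.9)²/1.01 = 193.2/1.01 = 191.3 m.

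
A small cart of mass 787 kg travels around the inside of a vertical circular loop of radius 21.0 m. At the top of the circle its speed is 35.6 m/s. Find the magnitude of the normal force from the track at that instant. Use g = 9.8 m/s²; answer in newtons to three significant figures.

39800 N

At the top, both N and the weight mg point inward (toward the centre), so N + mg = mv²/r.
N = m(v²/r − g) = 787 × ((35.6)²/21.0 − 9.8) = 787 × (60.35 − 9.8) = 787 × 50.55 = 39780 N.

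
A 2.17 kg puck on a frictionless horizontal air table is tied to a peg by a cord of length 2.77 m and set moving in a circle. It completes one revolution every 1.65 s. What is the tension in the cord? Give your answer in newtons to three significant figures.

87.2 N

v = 2πr/T = 2π × 2.77/1.65 = 10.55 m/s.
The tension is the only horizontal force, so it supplies the full centripetal force: T = m v²/r = 2.17 × (10.55)²/2.77 = 2.17 × 111.3/2.77 = 87.16 N.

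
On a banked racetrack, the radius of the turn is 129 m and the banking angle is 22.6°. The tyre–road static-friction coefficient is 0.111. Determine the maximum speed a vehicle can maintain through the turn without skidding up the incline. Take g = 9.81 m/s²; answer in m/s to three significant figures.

At the maximum speed, friction acts down the slope at its limiting value f = μN. Radially (horizontal, toward centre): N sinθ + μN cosθ = mv²/r. Vertically: N cosθ − μN sinθ = mg.
Dividing: v² = r g (sinθ + μcosθ)/(cosθ − μsinθ).
sinθ + μcosθ = 0.3843 + 0.111×0.9232 = 0.4868; cosθ − μsinθ = 0.9232 − 0.111×0.3843 = 0.8806.
v² = 129 × 9.81 × 0.4868/0.8806 = 699.6 m²/s², so v = 26.45 m/s.

26.4 m/s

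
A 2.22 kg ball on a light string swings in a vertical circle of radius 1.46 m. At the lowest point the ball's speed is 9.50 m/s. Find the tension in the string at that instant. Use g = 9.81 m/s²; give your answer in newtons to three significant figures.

At the lowest point, T points up (toward the centre) and the weight mg points down (away from the centre), so the net inward force is T − mg = mv²/r.
T = m(v²/r + g) = 2.22 × ((9.50)²/1.46 + 9.81) = 2.22 × (61.82 + 9.81) = 2.22 × 71.63 = 159.0 N.

159 N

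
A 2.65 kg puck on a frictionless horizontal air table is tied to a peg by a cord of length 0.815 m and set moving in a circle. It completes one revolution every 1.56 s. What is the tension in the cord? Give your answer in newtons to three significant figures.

v = 2πr/T = 2π × 0.815/1.56 = 3.283 m/s.
The tension is the only horizontal force, so it supplies the full centripetal force: T = m v²/r = 2.65 × (3.283)²/0.815 = 2.65 × 10.78/0.815 = 35.04 N.

35.0 N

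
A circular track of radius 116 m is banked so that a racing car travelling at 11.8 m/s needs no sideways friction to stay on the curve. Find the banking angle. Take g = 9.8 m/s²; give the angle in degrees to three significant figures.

For a frictionless banked turn: horizontally N sinθ = mv²/r and vertically N cosθ = mg.
Dividing: tanθ = v²/(r g) = (11.8)²/(116 × 9.8) = 139.2/1137 = 0.1225.
θ = arctan(0.1225) = 6.983°.

6.98°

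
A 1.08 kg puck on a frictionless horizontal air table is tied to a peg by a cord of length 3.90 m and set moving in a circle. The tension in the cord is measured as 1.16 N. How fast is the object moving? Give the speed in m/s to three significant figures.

2.05 m/s

T = m v²/r ⇒ v = √(T r / m) = √(1.16 × 3.90 / 1.08) = √4.189 = 2.047 m/s.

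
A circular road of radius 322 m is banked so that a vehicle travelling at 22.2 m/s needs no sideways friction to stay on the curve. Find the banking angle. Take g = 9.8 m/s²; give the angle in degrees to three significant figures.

8.88°

With no friction, the horizontal component of the normal force provides the centripetal force: N sinθ = mv²/r, while N cosθ = mg vertically.
Dividing: tanθ = v²/(r g) = (22.2)²/(322 × 9.8) = 492.8/3156 = 0.1562.
θ = arctan(0.1562) = 8.877°.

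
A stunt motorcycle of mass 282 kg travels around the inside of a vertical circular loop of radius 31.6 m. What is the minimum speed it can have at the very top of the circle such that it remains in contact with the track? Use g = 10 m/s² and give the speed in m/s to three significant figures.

At the highest point the centre is directly below, so both the weight and N act inward: N + mg = mv²/r.
At minimum speed N → 0, so mg = mv_min²/r ⇒ v_min = √(g r) = √(10.0 × 31.6) = 17.78 m/s.

17.8 m/s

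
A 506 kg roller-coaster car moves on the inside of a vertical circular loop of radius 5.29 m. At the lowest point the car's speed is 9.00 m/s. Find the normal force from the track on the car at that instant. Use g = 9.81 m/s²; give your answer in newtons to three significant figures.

At the lowest point, N points up (toward the centre) and the weight mg points down (away from the centre), so the net inward force is N − mg = mv²/r.
N = m(v²/r + g) = 506 × ((9.00)²/5.29 + 9.81) = 506 × (15.31 + 9.81) = 506 × 25.12 = 12710 N.

12700 N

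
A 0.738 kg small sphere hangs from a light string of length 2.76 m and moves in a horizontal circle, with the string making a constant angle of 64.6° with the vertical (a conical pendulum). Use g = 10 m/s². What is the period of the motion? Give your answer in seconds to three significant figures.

r = L sinθ = 2.493 m. From T sinθ = mω²r and T cosθ = mg: tanθ = ω²r/g, so ω² = g tanθ / r = g/(L cosθ).
ω = √(g/(L cosθ)) = √(10.0/(2.76 × 0.4289)) = √8.447 = 2.906 rad/s.
Period = 2π/ω = 2.162 s.

2.16 s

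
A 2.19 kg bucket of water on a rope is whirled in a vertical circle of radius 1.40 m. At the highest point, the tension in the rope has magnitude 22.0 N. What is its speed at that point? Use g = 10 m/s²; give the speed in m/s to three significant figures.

At the top, T + mg = mv²/r, so v = √(r(T/m + g)) = √(1.40 × (22.0/2.19 + 10.0)) = √(1.40 × 20.05) = √28.06 = 5.298 m/s.

5.30 m/s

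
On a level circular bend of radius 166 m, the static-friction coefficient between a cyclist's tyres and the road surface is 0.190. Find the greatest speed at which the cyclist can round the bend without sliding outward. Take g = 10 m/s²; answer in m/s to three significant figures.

17.8 m/s

On a flat curve, static friction is the only horizontal force, so it must supply the full centripetal force: μ_s m g = m v²/r.
Mass cancels: v_max = √(μ_s g r) = √(0.190 × 10.0 × 166) = √315.4 = 17.76 m/s.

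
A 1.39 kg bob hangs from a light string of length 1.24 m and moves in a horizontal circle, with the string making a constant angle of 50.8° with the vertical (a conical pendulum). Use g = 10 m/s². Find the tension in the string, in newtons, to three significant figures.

22.0 N

Vertically the bob has no acceleration, so T cosθ = mg.
T = mg/cosθ = 1.39 × 10.0 / cos 50.8° = 13.90/0.6320 = 21.99 N.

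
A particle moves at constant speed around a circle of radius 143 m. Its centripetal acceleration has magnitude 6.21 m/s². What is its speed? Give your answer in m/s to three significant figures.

29.8 m/s

a_c = v²/r ⇒ v = √(a_c · r) = √(6.21 × 143) = √888.0 = 29.80 m/s.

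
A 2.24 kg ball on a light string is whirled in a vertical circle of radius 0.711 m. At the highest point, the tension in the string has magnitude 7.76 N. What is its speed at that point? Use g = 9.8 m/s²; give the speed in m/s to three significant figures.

At the top, T + mg = mv²/r, so v = √(r(T/m + g)) = √(0.711 × (7.76/2.24 + 9.8)) = √(0.711 × 13.26) = √9.431 = 3.071 m/s.

3.07 m/s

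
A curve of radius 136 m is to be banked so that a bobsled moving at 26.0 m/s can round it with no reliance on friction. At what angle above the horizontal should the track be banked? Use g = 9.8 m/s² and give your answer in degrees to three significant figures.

With no friction, the horizontal component of the normal force provides the centripetal force: N sinθ = mv²/r, while N cosθ = mg vertically.
Dividing: tanθ = v²/(r g) = (26.0)²/(136 × 9.8) = 676.0/1333 = 0.5072.
θ = arctan(0.5072) = 26.89°.

26.9°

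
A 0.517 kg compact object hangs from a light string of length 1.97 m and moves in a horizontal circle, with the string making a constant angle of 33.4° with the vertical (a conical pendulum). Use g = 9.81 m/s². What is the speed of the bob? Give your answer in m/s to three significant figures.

2.65 m/s

The radius of the circle is r = L sinθ = 1.97 × sin 33.4° = 1.084 m.
Horizontally T sinθ = mv²/r and vertically T cosθ = mg, so tanθ = v²/(rg).
v = √(r g tanθ) = √(1.084 × 9.81 × 0.6594) = √7.015 = 2.649 m/s.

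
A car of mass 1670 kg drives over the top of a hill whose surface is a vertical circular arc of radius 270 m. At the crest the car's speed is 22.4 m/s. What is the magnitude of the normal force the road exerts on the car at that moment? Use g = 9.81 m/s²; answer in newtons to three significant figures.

At the crest the centripetal acceleration points downward (toward the centre of the arc), so mg − N = mv²/r.
N = m(g − v²/r) = 1670 × (9.81 − (22.4)²/270) = 1670 × (9.81 − 1.858) = 1670 × 7.952 = 13280 N.

13300 N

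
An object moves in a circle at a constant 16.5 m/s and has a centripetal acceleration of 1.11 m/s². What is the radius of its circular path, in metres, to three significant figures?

245 m

a_c = v²/r ⇒ r = v²/a_c = (16.5)²/1.11 = 272.2/1.11 = 245.3 m.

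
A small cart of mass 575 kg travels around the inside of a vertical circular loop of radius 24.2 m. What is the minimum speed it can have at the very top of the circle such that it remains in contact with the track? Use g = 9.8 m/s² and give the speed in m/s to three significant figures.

At the highest point the centre is directly below, so both the weight and N act inward: N + mg = mv²/r.
At minimum speed N → 0, so mg = mv_min²/r ⇒ v_min = √(g r) = √(9.8 × 24.2) = 15.40 m/s.

15.4 m/s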